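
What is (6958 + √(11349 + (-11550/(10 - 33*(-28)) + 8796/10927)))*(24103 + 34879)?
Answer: 410396756 + 151668*√18595570776257/104141 ≈ 4.1668e+8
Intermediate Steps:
(6958 + √(11349 + (-11550/(10 - 33*(-28)) + 8796/10927)))*(24103 + 34879) = (6958 + √(11349 + (-11550/(10 + 924) + 8796*(1/10927))))*58982 = (6958 + √(11349 + (-11550/934 + 8796/10927)))*58982 = (6958 + √(11349 + (-11550*1/934 + 8796/10927)))*58982 = (6958 + √(11349 + (-5775/467 + 8796/10927)))*58982 = (6958 + √(11349 - 58995693/5102909))*58982 = (6958 + √(57853918548/5102909))*58982 = (6958 + 18*√18595570776257/728987)*58982 = 410396756 + 151668*√18595570776257/104141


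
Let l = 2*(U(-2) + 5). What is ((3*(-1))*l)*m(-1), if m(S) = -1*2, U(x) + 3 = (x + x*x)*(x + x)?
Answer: -72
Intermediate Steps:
U(x) = -3 + 2*x*(x + x**2) (U(x) = -3 + (x + x*x)*(x + x) = -3 + (x + x**2)*(2*x) = -3 + 2*x*(x + x**2))
l = -12 (l = 2*((-3 + 2*(-2)**2 + 2*(-2)**3) + 5) = 2*((-3 + 2*4 + 2*(-8)) + 5) = 2*((-3 + 8 - 16) + 5) = 2*(-11 + 5) = 2*(-6) = -12)
m(S) = -2
((3*(-1))*l)*m(-1) = ((3*(-1))*(-12))*(-2) = -3*(-12)*(-2) = 36*(-2) = -72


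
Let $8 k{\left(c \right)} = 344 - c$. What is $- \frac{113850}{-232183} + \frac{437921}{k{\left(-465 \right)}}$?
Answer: $\frac{1005580466}{232183} \approx 4331.0$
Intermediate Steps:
$k{\left(c \right)} = 43 - \frac{c}{8}$ ($k{\left(c \right)} = \frac{344 - c}{8} = 43 - \frac{c}{8}$)
$- \frac{113850}{-232183} + \frac{437921}{k{\left(-465 \right)}} = - \frac{113850}{-232183} + \frac{437921}{43 - - \frac{465}{8}} = \left(-113850\right) \left(- \frac{1}{232183}\right) + \frac{437921}{43 + \frac{465}{8}} = \frac{113850}{232183} + \frac{437921}{\frac{809}{8}} = \frac{113850}{232183} + 437921 \cdot \frac{8}{809} = \frac{113850}{232183} + \frac{3503368}{809} = \frac{1005580466}{232183}$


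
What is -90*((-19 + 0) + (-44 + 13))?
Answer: 4500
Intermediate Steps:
-90*((-19 + 0) + (-44 + 13)) = -90*(-19 - 31) = -90*(-50) = 4500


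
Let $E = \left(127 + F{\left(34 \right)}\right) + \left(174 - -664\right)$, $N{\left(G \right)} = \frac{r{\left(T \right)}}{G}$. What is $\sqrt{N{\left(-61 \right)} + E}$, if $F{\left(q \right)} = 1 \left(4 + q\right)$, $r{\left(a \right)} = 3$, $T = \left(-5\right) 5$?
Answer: $\frac{2 \sqrt{932995}}{61} \approx 31.669$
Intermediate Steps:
$T = -25$
$F{\left(q \right)} = 4 + q$
$N{\left(G \right)} = \frac{3}{G}$
$E = 1003$ ($E = \left(127 + \left(4 + 34\right)\right) + \left(174 - -664\right) = \left(127 + 38\right) + \left(174 + 664\right) = 165 + 838 = 1003$)
$\sqrt{N{\left(-61 \right)} + E} = \sqrt{\frac{3}{-61} + 1003} = \sqrt{3 \left(- \frac{1}{61}\right) + 1003} = \sqrt{- \frac{3}{61} + 1003} = \sqrt{\frac{61180}{61}} = \frac{2 \sqrt{932995}}{61}$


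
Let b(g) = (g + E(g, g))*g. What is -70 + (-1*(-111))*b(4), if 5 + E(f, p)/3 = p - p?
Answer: -4954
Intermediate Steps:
E(f, p) = -15 (E(f, p) = -15 + 3*(p - p) = -15 + 3*0 = -15 + 0 = -15)
b(g) = g*(-15 + g) (b(g) = (g - 15)*g = (-15 + g)*g = g*(-15 + g))
-70 + (-1*(-111))*b(4) = -70 + (-1*(-111))*(4*(-15 + 4)) = -70 + 111*(4*(-11)) = -70 + 111*(-44) = -70 - 4884 = -4954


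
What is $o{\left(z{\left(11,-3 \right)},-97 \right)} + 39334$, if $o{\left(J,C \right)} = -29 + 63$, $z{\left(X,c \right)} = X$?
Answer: $39368$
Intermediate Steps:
$o{\left(J,C \right)} = 34$
$o{\left(z{\left(11,-3 \right)},-97 \right)} + 39334 = 34 + 39334 = 39368$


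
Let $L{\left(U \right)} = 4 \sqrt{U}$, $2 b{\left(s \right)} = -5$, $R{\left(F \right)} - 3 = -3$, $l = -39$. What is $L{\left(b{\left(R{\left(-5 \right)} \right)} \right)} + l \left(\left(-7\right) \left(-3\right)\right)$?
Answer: $-819 + 2 i \sqrt{10} \approx -819.0 + 6.3246 i$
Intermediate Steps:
$R{\left(F \right)} = 0$ ($R{\left(F \right)} = 3 - 3 = 0$)
$b{\left(s \right)} = - \frac{5}{2}$ ($b{\left(s \right)} = \frac{1}{2} \left(-5\right) = - \frac{5}{2}$)
$L{\left(b{\left(R{\left(-5 \right)} \right)} \right)} + l \left(\left(-7\right) \left(-3\right)\right) = 4 \sqrt{- \frac{5}{2}} - 39 \left(\left(-7\right) \left(-3\right)\right) = 4 \frac{i \sqrt{10}}{2} - 819 = 2 i \sqrt{10} - 819 = -819 + 2 i \sqrt{10}$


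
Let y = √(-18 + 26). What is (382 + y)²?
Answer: 145932 + 1528*√2 ≈ 1.4809e+5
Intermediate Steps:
y = 2*√2 (y = √8 = 2*√2 ≈ 2.8284)
(382 + y)² = (382 + 2*√2)²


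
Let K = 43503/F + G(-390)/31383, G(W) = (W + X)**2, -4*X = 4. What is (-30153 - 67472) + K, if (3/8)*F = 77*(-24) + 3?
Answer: -5024779575043/51468120 ≈ -97629.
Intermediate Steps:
X = -1 (X = -1/4*4 = -1)
G(W) = (-1 + W)**2 (G(W) = (W - 1)**2 = (-1 + W)**2)
F = -4920 (F = 8*(77*(-24) + 3)/3 = 8*(-1848 + 3)/3 = (8/3)*(-1845) = -4920)
K = -204360043/51468120 (K = 43503/(-4920) + (-1 - 390)**2/31383 = 43503*(-1/4920) + (-391)**2*(1/31383) = -14501/1640 + 152881*(1/31383) = -14501/1640 + 152881/31383 = -204360043/51468120 ≈ -3.9706)
(-30153 - 67472) + K = (-30153 - 67472) - 204360043/51468120 = -97625 - 204360043/51468120 = -5024779575043/51468120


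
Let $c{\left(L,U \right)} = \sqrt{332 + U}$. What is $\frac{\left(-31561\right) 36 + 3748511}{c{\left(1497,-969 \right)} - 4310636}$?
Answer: $- \frac{11260739082340}{18581582725133} - \frac{18286205 i \sqrt{13}}{18581582725133} \approx -0.60602 - 3.5482 \cdot 10^{-6} i$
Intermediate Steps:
$\frac{\left(-31561\right) 36 + 3748511}{c{\left(1497,-969 \right)} - 4310636} = \frac{\left(-31561\right) 36 + 3748511}{\sqrt{332 - 969} - 4310636} = \frac{-1136196 + 3748511}{\sqrt{-637} - 4310636} = \frac{2612315}{7 i \sqrt{13} - 4310636} = \frac{2612315}{-4310636 + 7 i \sqrt{13}}$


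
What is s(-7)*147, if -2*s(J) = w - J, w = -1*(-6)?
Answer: -1911/2 ≈ -955.50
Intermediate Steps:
w = 6
s(J) = -3 + J/2 (s(J) = -(6 - J)/2 = -3 + J/2)
s(-7)*147 = (-3 + (1/2)*(-7))*147 = (-3 - 7/2)*147 = -13/2*147 = -1911/2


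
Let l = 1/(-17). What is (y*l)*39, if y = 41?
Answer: -1599/17 ≈ -94.059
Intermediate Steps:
l = -1/17 ≈ -0.058824
(y*l)*39 = (41*(-1/17))*39 = -41/17*39 = -1599/17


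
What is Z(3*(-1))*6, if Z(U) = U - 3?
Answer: -36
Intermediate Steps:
Z(U) = -3 + U
Z(3*(-1))*6 = (-3 + 3*(-1))*6 = (-3 - 3)*6 = -6*6 = -36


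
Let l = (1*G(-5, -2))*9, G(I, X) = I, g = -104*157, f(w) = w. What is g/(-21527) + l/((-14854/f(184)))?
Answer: 210389836/159881029 ≈ 1.3159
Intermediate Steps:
g = -16328
l = -45 (l = (1*(-5))*9 = -5*9 = -45)
g/(-21527) + l/((-14854/f(184))) = -16328/(-21527) - 45/((-14854/184)) = -16328*(-1/21527) - 45/((-14854*1/184)) = 16328/21527 - 45/(-7427/92) = 16328/21527 - 45*(-92/7427) = 16328/21527 + 4140/7427 = 210389836/159881029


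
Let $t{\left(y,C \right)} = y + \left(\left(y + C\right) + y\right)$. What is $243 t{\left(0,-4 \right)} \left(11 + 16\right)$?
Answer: $-26244$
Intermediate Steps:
$t{\left(y,C \right)} = C + 3 y$ ($t{\left(y,C \right)} = y + \left(\left(C + y\right) + y\right) = y + \left(C + 2 y\right) = C + 3 y$)
$243 t{\left(0,-4 \right)} \left(11 + 16\right) = 243 \left(-4 + 3 \cdot 0\right) \left(11 + 16\right) = 243 \left(-4 + 0\right) 27 = 243 \left(\left(-4\right) 27\right) = 243 \left(-108\right) = -26244$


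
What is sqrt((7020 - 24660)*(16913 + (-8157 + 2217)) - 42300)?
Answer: 6*I*sqrt(5377945) ≈ 13914.0*I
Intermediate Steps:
sqrt((7020 - 24660)*(16913 + (-8157 + 2217)) - 42300) = sqrt(-17640*(16913 - 5940) - 42300) = sqrt(-17640*10973 - 42300) = sqrt(-193563720 - 42300) = sqrt(-193606020) = 6*I*sqrt(5377945)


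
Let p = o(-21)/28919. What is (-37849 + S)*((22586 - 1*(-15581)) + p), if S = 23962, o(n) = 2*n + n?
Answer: -15327795830670/28919 ≈ -5.3002e+8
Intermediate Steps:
o(n) = 3*n
p = -63/28919 (p = (3*(-21))/28919 = -63*1/28919 = -63/28919 ≈ -0.0021785)
(-37849 + S)*((22586 - 1*(-15581)) + p) = (-37849 + 23962)*((22586 - 1*(-15581)) - 63/28919) = -13887*((22586 + 15581) - 63/28919) = -13887*(38167 - 63/28919) = -13887*1103751410/28919 = -15327795830670/28919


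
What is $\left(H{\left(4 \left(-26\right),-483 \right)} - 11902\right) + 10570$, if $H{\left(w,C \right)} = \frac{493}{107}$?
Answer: $- \frac{142031}{107} \approx -1327.4$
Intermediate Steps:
$H{\left(w,C \right)} = \frac{493}{107}$ ($H{\left(w,C \right)} = 493 \cdot \frac{1}{107} = \frac{493}{107}$)
$\left(H{\left(4 \left(-26\right),-483 \right)} - 11902\right) + 10570 = \left(\frac{493}{107} - 11902\right) + 10570 = - \frac{1273021}{107} + 10570 = - \frac{142031}{107}$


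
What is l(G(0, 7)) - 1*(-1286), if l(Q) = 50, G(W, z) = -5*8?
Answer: 1336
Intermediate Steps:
G(W, z) = -40
l(G(0, 7)) - 1*(-1286) = 50 - 1*(-1286) = 50 + 1286 = 1336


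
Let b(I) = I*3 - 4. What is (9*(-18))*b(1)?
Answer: 162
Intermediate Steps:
b(I) = -4 + 3*I (b(I) = 3*I - 4 = -4 + 3*I)
(9*(-18))*b(1) = (9*(-18))*(-4 + 3*1) = -162*(-4 + 3) = -162*(-1) = 162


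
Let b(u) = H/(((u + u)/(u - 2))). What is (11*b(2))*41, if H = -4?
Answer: 0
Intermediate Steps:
b(u) = -2*(-2 + u)/u (b(u) = -4*(u - 2)/(u + u) = -4*(-2 + u)/(2*u) = -2*(-2 + u)/u)
(11*b(2))*41 = (11*(-2 + 4/2))*41 = (11*(-2 + 4*(½)))*41 = (11*(-2 + 2))*41 = (11*0)*41 = 0*41 = 0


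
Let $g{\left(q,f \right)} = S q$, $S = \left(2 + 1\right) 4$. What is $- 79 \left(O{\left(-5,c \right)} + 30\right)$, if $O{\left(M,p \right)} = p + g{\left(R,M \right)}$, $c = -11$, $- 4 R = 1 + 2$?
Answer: $-790$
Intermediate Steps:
$S = 12$ ($S = 3 \cdot 4 = 12$)
$R = - \frac{3}{4}$ ($R = - \frac{1 + 2}{4} = \left(- \frac{1}{4}\right) 3 = - \frac{3}{4} \approx -0.75$)
$g{\left(q,f \right)} = 12 q$
$O{\left(M,p \right)} = -9 + p$ ($O{\left(M,p \right)} = p + 12 \left(- \frac{3}{4}\right) = p - 9 = -9 + p$)
$- 79 \left(O{\left(-5,c \right)} + 30\right) = - 79 \left(\left(-9 - 11\right) + 30\right) = - 79 \left(-20 + 30\right) = \left(-79\right) 10 = -790$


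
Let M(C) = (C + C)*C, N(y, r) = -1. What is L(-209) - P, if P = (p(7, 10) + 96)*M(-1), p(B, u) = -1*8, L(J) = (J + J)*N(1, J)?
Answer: 242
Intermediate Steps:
M(C) = 2*C² (M(C) = (2*C)*C = 2*C²)
L(J) = -2*J (L(J) = (J + J)*(-1) = (2*J)*(-1) = -2*J)
p(B, u) = -8
P = 176 (P = (-8 + 96)*(2*(-1)²) = 88*(2*1) = 88*2 = 176)
L(-209) - P = -2*(-209) - 1*176 = 418 - 176 = 242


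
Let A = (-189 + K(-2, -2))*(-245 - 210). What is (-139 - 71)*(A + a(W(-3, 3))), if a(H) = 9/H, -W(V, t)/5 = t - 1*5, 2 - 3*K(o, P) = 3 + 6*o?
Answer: -17708789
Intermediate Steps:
K(o, P) = -⅓ - 2*o (K(o, P) = ⅔ - (3 + 6*o)/3 = ⅔ + (-1 - 2*o) = -⅓ - 2*o)
W(V, t) = 25 - 5*t (W(V, t) = -5*(t - 1*5) = -5*(t - 5) = -5*(-5 + t) = 25 - 5*t)
A = 252980/3 (A = (-189 + (-⅓ - 2*(-2)))*(-245 - 210) = (-189 + (-⅓ + 4))*(-455) = (-189 + 11/3)*(-455) = -556/3*(-455) = 252980/3 ≈ 84327.)
(-139 - 71)*(A + a(W(-3, 3))) = (-139 - 71)*(252980/3 + 9/(25 - 5*3)) = -210*(252980/3 + 9/(25 - 15)) = -210*(252980/3 + 9/10) = -210*2529827/30 = -17708789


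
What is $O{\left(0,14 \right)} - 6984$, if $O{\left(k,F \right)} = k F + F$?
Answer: $-6970$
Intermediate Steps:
$O{\left(k,F \right)} = F + F k$ ($O{\left(k,F \right)} = F k + F = F + F k$)
$O{\left(0,14 \right)} - 6984 = 14 \left(1 + 0\right) - 6984 = 14 \cdot 1 - 6984 = 14 - 6984 = -6970$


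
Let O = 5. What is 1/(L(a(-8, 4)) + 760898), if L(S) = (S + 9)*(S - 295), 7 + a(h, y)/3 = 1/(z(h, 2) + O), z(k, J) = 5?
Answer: 100/76459169 ≈ 1.3079e-6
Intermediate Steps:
a(h, y) = -207/10 (a(h, y) = -21 + 3/(5 + 5) = -21 + 3/10 = -207/10)
L(S) = (-295 + S)*(9 + S) (L(S) = (9 + S)*(-295 + S) = (-295 + S)*(9 + S))
1/(L(a(-8, 4)) + 760898) = 1/((-2655 + (-207/10)**2 - 286*(-207/10)) + 760898) = 1/((-2655 + 42849/100 + 29601/5) + 760898) = 1/(369369/100 + 760898) = 1/(76459169/100) = 100/76459169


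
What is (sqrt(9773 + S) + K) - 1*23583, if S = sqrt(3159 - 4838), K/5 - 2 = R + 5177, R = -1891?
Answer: -7143 + sqrt(9773 + I*sqrt(1679)) ≈ -7044.1 + 0.20724*I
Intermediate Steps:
K = 16440 (K = 10 + 5*(-1891 + 5177) = 10 + 5*3286 = 10 + 16430 = 16440)
S = I*sqrt(1679) (S = sqrt(-1679) = I*sqrt(1679) ≈ 40.976*I)
(sqrt(9773 + S) + K) - 1*23583 = (sqrt(9773 + I*sqrt(1679)) + 16440) - 1*23583 = (16440 + sqrt(9773 + I*sqrt(1679))) - 23583 = -7143 + sqrt(9773 + I*sqrt(1679))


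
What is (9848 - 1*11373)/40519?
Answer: -1525/40519 ≈ -0.037637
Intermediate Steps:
(9848 - 1*11373)/40519 = (9848 - 11373)*(1/40519) = -1525*1/40519 = -1525/40519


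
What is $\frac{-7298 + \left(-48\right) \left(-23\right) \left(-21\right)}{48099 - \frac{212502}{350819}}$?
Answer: $- \frac{10693664758}{16873830579} \approx -0.63374$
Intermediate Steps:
$\frac{-7298 + \left(-48\right) \left(-23\right) \left(-21\right)}{48099 - \frac{212502}{350819}} = \frac{-7298 + 1104 \left(-21\right)}{48099 - \frac{212502}{350819}} = \frac{-7298 - 23184}{48099 - \frac{212502}{350819}} = - \frac{30482}{\frac{16873830579}{350819}} = \left(-30482\right) \frac{350819}{16873830579} = - \frac{10693664758}{16873830579}$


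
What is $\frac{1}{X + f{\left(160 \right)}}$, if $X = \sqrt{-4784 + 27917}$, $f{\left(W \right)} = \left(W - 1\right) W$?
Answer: $\frac{8480}{215723489} - \frac{\sqrt{23133}}{647170467} \approx 3.9075 \cdot 10^{-5}$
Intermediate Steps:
$f{\left(W \right)} = W \left(-1 + W\right)$ ($f{\left(W \right)} = \left(-1 + W\right) W = W \left(-1 + W\right)$)
$X = \sqrt{23133} \approx 152.1$
$\frac{1}{X + f{\left(160 \right)}} = \frac{1}{\sqrt{23133} + 160 \left(-1 + 160\right)} = \frac{1}{\sqrt{23133} + 160 \cdot 159} = \frac{1}{\sqrt{23133} + 25440} = \frac{1}{25440 + \sqrt{23133}}$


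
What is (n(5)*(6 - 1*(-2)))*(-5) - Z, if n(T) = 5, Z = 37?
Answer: -237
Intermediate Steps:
(n(5)*(6 - 1*(-2)))*(-5) - Z = (5*(6 - 1*(-2)))*(-5) - 1*37 = (5*(6 + 2))*(-5) - 37 = (5*8)*(-5) - 37 = 40*(-5) - 37 = -200 - 37 = -237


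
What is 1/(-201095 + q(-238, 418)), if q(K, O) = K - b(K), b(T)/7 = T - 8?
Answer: -1/199611 ≈ -5.0097e-6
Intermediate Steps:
b(T) = -56 + 7*T (b(T) = 7*(T - 8) = 7*(-8 + T) = -56 + 7*T)
q(K, O) = 56 - 6*K (q(K, O) = K - (-56 + 7*K) = K + (56 - 7*K) = 56 - 6*K)
1/(-201095 + q(-238, 418)) = 1/(-201095 + (56 - 6*(-238))) = 1/(-201095 + (56 + 1428)) = 1/(-201095 + 1484) = 1/(-199611) = -1/199611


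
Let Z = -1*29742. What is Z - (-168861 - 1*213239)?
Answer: 352358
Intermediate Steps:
Z = -29742
Z - (-168861 - 1*213239) = -29742 - (-168861 - 1*213239) = -29742 - (-168861 - 213239) = -29742 - 1*(-382100) = -29742 + 382100 = 352358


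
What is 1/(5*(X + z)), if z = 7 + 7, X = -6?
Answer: 1/40 ≈ 0.025000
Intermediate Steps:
z = 14
1/(5*(X + z)) = 1/(5*(-6 + 14)) = 1/(5*8) = 1/40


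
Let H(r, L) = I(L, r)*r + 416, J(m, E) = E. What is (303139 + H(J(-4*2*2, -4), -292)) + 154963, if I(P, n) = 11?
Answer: 458474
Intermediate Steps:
H(r, L) = 416 + 11*r (H(r, L) = 11*r + 416 = 416 + 11*r)
(303139 + H(J(-4*2*2, -4), -292)) + 154963 = (303139 + (416 + 11*(-4))) + 154963 = (303139 + (416 - 44)) + 154963 = (303139 + 372) + 154963 = 303511 + 154963 = 458474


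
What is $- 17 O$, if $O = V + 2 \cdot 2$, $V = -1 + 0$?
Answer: $-51$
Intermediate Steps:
$V = -1$
$O = 3$ ($O = -1 + 2 \cdot 2 = -1 + 4 = 3$)
$- 17 O = \left(-17\right) 3 = -51$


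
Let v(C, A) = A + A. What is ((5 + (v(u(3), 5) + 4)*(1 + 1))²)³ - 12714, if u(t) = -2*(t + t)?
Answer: 1291455255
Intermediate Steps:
u(t) = -4*t
v(C, A) = 2*A
((5 + (v(u(3), 5) + 4)*(1 + 1))²)³ - 12714 = ((5 + (2*5 + 4)*(1 + 1))²)³ - 12714 = ((5 + (10 + 4)*2)²)³ - 12714 = ((5 + 14*2)²)³ - 12714 = ((5 + 28)²)³ - 12714 = (33²)³ - 12714 = 1089³ - 12714 = 1291467969 - 12714 = 1291455255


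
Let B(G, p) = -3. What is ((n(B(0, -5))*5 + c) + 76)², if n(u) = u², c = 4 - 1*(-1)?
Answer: 15876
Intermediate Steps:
c = 5 (c = 4 + 1 = 5)
((n(B(0, -5))*5 + c) + 76)² = (((-3)²*5 + 5) + 76)² = ((9*5 + 5) + 76)² = ((45 + 5) + 76)² = (50 + 76)² = 126² = 15876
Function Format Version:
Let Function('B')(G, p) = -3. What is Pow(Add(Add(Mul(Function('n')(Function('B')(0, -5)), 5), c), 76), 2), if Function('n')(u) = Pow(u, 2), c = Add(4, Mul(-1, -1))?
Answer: 15876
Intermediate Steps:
c = 5 (c = Add(4, 1) = 5)
Pow(Add(Add(Mul(Function('n')(Function('B')(0, -5)), 5), c), 76), 2) = Pow(Add(Add(Mul(Pow(-3, 2), 5), 5), 76), 2) = Pow(Add(Add(Mul(9, 5), 5), 76), 2) = Pow(Add(Add(45, 5), 76), 2) = Pow(Add(50, 76), 2) = Pow(126, 2) = 15876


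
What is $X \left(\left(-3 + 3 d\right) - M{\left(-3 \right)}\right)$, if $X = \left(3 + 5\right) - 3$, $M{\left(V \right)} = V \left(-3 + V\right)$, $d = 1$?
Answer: $-90$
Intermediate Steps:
$X = 5$ ($X = 8 - 3 = 5$)
$X \left(\left(-3 + 3 d\right) - M{\left(-3 \right)}\right) = 5 \left(\left(-3 + 3 \cdot 1\right) - - 3 \left(-3 - 3\right)\right) = 5 \left(\left(-3 + 3\right) - \left(-3\right) \left(-6\right)\right) = 5 \left(0 - 18\right) = 5 \left(-18\right) = -90$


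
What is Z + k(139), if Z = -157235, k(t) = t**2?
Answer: -137914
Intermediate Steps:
Z + k(139) = -157235 + 139**2 = -157235 + 19321 = -137914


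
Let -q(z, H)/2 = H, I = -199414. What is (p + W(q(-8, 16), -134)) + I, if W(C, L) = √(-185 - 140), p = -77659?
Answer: -277073 + 5*I*√13 ≈ -2.7707e+5 + 18.028*I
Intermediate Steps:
q(z, H) = -2*H
W(C, L) = 5*I*√13 (W(C, L) = √(-325) = 5*I*√13)
(p + W(q(-8, 16), -134)) + I = (-77659 + 5*I*√13) - 199414 = -277073 + 5*I*√13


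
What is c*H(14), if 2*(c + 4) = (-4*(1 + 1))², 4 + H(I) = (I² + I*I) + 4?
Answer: 10976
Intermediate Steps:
H(I) = 2*I² (H(I) = -4 + ((I² + I*I) + 4) = -4 + ((I² + I²) + 4) = -4 + (2*I² + 4) = -4 + (4 + 2*I²) = 2*I²)
c = 28 (c = -4 + (-4*(1 + 1))²/2 = -4 + (-4*2)²/2 = -4 + (½)*(-8)² = -4 + (½)*64 = -4 + 32 = 28)
c*H(14) = 28*(2*14²) = 28*(2*196) = 28*392 = 10976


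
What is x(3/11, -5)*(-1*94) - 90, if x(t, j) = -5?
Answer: 380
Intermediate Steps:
x(3/11, -5)*(-1*94) - 90 = -(-5)*94 - 90 = -5*(-94) - 90 = 470 - 90 = 380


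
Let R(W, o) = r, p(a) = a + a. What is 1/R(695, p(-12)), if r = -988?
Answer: -1/988 ≈ -0.0010121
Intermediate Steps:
p(a) = 2*a
R(W, o) = -988
1/R(695, p(-12)) = 1/(-988) = -1/988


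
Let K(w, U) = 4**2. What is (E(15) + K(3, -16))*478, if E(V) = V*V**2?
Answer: 1620898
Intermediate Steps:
K(w, U) = 16
E(V) = V**3
(E(15) + K(3, -16))*478 = (15**3 + 16)*478 = (3375 + 16)*478 = 3391*478 = 1620898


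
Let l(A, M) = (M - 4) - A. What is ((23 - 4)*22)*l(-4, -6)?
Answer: -2508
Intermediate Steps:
l(A, M) = -4 + M - A (l(A, M) = (-4 + M) - A = -4 + M - A)
((23 - 4)*22)*l(-4, -6) = ((23 - 4)*22)*(-4 - 6 - 1*(-4)) = (19*22)*(-4 - 6 + 4) = 418*(-6) = -2508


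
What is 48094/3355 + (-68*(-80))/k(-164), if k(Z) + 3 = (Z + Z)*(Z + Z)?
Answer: 5192251814/360934255 ≈ 14.386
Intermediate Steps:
k(Z) = -3 + 4*Z² (k(Z) = -3 + (Z + Z)*(Z + Z) = -3 + (2*Z)*(2*Z) = -3 + 4*Z²)
48094/3355 + (-68*(-80))/k(-164) = 48094/3355 + (-68*(-80))/(-3 + 4*(-164)²) = 48094*(1/3355) + 5440/(-3 + 4*26896) = 48094/3355 + 5440/(-3 + 107584) = 48094/3355 + 5440/107581 = 5192251814/360934255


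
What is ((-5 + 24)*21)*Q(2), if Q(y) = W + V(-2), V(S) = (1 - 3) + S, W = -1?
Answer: -1995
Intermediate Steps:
V(S) = -2 + S
Q(y) = -5 (Q(y) = -1 + (-2 - 2) = -1 - 4 = -5)
((-5 + 24)*21)*Q(2) = ((-5 + 24)*21)*(-5) = (19*21)*(-5) = 399*(-5) = -1995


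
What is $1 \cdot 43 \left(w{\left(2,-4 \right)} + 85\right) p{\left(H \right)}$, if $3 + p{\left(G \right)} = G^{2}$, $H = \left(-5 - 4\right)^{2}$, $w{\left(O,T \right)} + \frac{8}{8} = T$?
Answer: $22559520$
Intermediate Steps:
$w{\left(O,T \right)} = -1 + T$
$H = 81$ ($H = \left(-9\right)^{2} = 81$)
$p{\left(G \right)} = -3 + G^{2}$
$1 \cdot 43 \left(w{\left(2,-4 \right)} + 85\right) p{\left(H \right)} = 1 \cdot 43 \left(\left(-1 - 4\right) + 85\right) \left(-3 + 81^{2}\right) = 43 \left(-5 + 85\right) \left(-3 + 6561\right) = 43 \cdot 80 \cdot 6558 = 3440 \cdot 6558 = 22559520$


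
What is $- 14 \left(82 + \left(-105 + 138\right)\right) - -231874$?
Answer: $230264$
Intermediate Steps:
$- 14 \left(82 + \left(-105 + 138\right)\right) - -231874 = - 14 \left(82 + 33\right) + 231874 = \left(-14\right) 115 + 231874 = -1610 + 231874 = 230264$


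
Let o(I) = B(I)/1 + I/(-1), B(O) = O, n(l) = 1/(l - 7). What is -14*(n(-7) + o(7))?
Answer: 1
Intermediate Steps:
n(l) = 1/(-7 + l)
o(I) = 0 (o(I) = I/1 + I/(-1) = I*1 + I*(-1) = I - I = 0)
-14*(n(-7) + o(7)) = -14*(1/(-7 - 7) + 0) = -14*(1/(-14) + 0) = -14*(-1/14 + 0) = -14*(-1/14) = 1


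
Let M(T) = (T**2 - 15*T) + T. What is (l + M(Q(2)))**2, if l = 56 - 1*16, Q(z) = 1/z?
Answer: 17689/16 ≈ 1105.6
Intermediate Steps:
M(T) = T**2 - 14*T
l = 40 (l = 56 - 16 = 40)
(l + M(Q(2)))**2 = (40 + (-14 + 1/2)/2)**2 = (40 + (1/2)*(-27/2))**2 = (40 - 27/4)**2 = (133/4)**2 = 17689/16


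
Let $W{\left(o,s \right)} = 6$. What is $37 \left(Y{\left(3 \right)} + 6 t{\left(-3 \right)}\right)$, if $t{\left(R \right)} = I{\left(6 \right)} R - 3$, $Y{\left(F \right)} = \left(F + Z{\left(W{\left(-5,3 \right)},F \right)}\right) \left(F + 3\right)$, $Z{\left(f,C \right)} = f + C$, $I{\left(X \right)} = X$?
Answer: $-1998$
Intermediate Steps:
$Z{\left(f,C \right)} = C + f$
$Y{\left(F \right)} = \left(3 + F\right) \left(6 + 2 F\right)$ ($Y{\left(F \right)} = \left(F + \left(F + 6\right)\right) \left(F + 3\right) = \left(F + \left(6 + F\right)\right) \left(3 + F\right) = \left(6 + 2 F\right) \left(3 + F\right) = \left(3 + F\right) \left(6 + 2 F\right)$)
$t{\left(R \right)} = -3 + 6 R$ ($t{\left(R \right)} = 6 R - 3 = -3 + 6 R$)
$37 \left(Y{\left(3 \right)} + 6 t{\left(-3 \right)}\right) = 37 \left(\left(18 + 2 \cdot 3^{2} + 12 \cdot 3\right) + 6 \left(-3 + 6 \left(-3\right)\right)\right) = 37 \left(\left(18 + 2 \cdot 9 + 36\right) + 6 \left(-3 - 18\right)\right) = 37 \left(\left(18 + 18 + 36\right) + 6 \left(-21\right)\right) = 37 \left(72 - 126\right) = 37 \left(-54\right) = -1998$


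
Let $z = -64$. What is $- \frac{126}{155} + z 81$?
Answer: $- \frac{803646}{155} \approx -5184.8$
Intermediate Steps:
$- \frac{126}{155} + z 81 = - \frac{126}{155} - 5184 = - \frac{803646}{155}$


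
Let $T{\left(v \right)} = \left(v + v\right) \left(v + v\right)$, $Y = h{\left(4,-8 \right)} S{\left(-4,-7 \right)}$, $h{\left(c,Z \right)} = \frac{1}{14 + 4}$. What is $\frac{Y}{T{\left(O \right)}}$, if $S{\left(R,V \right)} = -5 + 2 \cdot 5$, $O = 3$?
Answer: $\frac{5}{648} \approx 0.0077161$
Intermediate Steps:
$S{\left(R,V \right)} = 5$ ($S{\left(R,V \right)} = -5 + 10 = 5$)
$h{\left(c,Z \right)} = \frac{1}{18}$
$Y = \frac{5}{18}$ ($Y = \frac{1}{18} \cdot 5 = \frac{5}{18} \approx 0.27778$)
$T{\left(v \right)} = 4 v^{2}$ ($T{\left(v \right)} = 2 v 2 v = 4 v^{2}$)
$\frac{Y}{T{\left(O \right)}} = \frac{5}{18 \cdot 4 \cdot 3^{2}} = \frac{5}{18 \cdot 4 \cdot 9} = \frac{5}{18 \cdot 36} = \frac{5}{18} \cdot \frac{1}{36} = \frac{5}{648}$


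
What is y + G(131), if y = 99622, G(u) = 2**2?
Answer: 99626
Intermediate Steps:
G(u) = 4
y + G(131) = 99622 + 4 = 99626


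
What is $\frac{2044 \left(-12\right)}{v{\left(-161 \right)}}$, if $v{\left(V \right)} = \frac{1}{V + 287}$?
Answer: $-3090528$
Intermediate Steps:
$v{\left(V \right)} = \frac{1}{287 + V}$
$\frac{2044 \left(-12\right)}{v{\left(-161 \right)}} = \frac{2044 \left(-12\right)}{\frac{1}{287 - 161}} = - \frac{24528}{\frac{1}{126}} = - 24528 \frac{1}{\frac{1}{126}} = \left(-24528\right) 126 = -3090528$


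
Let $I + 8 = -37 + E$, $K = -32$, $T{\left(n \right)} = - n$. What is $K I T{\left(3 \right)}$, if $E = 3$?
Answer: $-4032$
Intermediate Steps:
$I = -42$ ($I = -8 + \left(-37 + 3\right) = -8 - 34 = -42$)
$K I T{\left(3 \right)} = \left(-32\right) \left(-42\right) \left(\left(-1\right) 3\right) = 1344 \left(-3\right) = -4032$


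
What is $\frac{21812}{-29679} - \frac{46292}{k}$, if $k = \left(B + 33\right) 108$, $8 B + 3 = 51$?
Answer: $- \frac{9395977}{801333} \approx -11.725$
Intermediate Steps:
$B = 6$ ($B = - \frac{3}{8} + \frac{1}{8} \cdot 51 = - \frac{3}{8} + \frac{51}{8} = 6$)
$k = 4212$ ($k = \left(6 + 33\right) 108 = 39 \cdot 108 = 4212$)
$\frac{21812}{-29679} - \frac{46292}{k} = \frac{21812}{-29679} - \frac{46292}{4212} = 21812 \left(- \frac{1}{29679}\right) - \frac{11573}{1053} = - \frac{21812}{29679} - \frac{11573}{1053} = - \frac{9395977}{801333}$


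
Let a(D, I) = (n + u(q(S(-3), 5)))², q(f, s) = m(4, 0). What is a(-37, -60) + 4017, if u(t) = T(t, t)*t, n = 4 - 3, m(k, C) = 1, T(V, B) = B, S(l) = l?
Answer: 4021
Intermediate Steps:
n = 1
q(f, s) = 1
u(t) = t² (u(t) = t*t = t²)
a(D, I) = 4 (a(D, I) = (1 + 1²)² = (1 + 1)² = 2² = 4)
a(-37, -60) + 4017 = 4 + 4017 = 4021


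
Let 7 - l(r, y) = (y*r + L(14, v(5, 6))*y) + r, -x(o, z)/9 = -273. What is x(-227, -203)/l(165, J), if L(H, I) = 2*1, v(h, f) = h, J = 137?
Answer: -117/1097 ≈ -0.10665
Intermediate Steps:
x(o, z) = 2457 (x(o, z) = -9*(-273) = 2457)
L(H, I) = 2
l(r, y) = 7 - r - 2*y - r*y (l(r, y) = 7 - ((y*r + 2*y) + r) = 7 - ((r*y + 2*y) + r) = 7 - ((2*y + r*y) + r) = 7 - (r + 2*y + r*y) = 7 + (-r - 2*y - r*y) = 7 - r - 2*y - r*y)
x(-227, -203)/l(165, J) = 2457/(7 - 1*165 - 2*137 - 1*165*137) = 2457/(7 - 165 - 274 - 22605) = 2457/(-23037) = 2457*(-1/23037) = -117/1097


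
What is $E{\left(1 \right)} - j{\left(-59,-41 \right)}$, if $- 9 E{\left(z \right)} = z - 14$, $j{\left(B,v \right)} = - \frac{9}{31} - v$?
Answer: $- \frac{10955}{279} \approx -39.265$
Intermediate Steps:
$j{\left(B,v \right)} = - \frac{9}{31} - v$ ($j{\left(B,v \right)} = \left(-9\right) \frac{1}{31} - v = - \frac{9}{31} - v$)
$E{\left(z \right)} = \frac{14}{9} - \frac{z}{9}$ ($E{\left(z \right)} = - \frac{z - 14}{9} = - \frac{-14 + z}{9} = \frac{14}{9} - \frac{z}{9}$)
$E{\left(1 \right)} - j{\left(-59,-41 \right)} = \left(\frac{14}{9} - \frac{1}{9}\right) - \left(- \frac{9}{31} - -41\right) = \left(\frac{14}{9} - \frac{1}{9}\right) - \left(- \frac{9}{31} + 41\right) = \frac{13}{9} - \frac{1262}{31} = - \frac{10955}{279}$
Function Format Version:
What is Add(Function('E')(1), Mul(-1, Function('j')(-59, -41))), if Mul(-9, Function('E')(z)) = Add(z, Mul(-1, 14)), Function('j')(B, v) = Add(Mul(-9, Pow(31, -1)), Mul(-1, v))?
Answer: Rational(-10955, 279) ≈ -39.265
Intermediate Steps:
Function('j')(B, v) = Add(Rational(-9, 31), Mul(-1, v)) (Function('j')(B, v) = Add(Mul(-9, Rational(1, 31)), Mul(-1, v)) = Add(Rational(-9, 31), Mul(-1, v)))
Function('E')(z) = Add(Rational(14, 9), Mul(Rational(-1, 9), z)) (Function('E')(z) = Mul(Rational(-1, 9), Add(z, Mul(-1, 14))) = Mul(Rational(-1, 9), Add(z, -14)) = Mul(Rational(-1, 9), Add(-14, z)) = Add(Rational(14, 9), Mul(Rational(-1, 9), z)))
Add(Function('E')(1), Mul(-1, Function('j')(-59, -41))) = Add(Add(Rational(14, 9), Mul(Rational(-1, 9), 1)), Mul(-1, Add(Rational(-9, 31), Mul(-1, -41)))) = Add(Add(Rational(14, 9), Rational(-1, 9)), Mul(-1, Add(Rational(-9, 31), 41))) = Add(Rational(13, 9), Mul(-1, Rational(1262, 31))) = Add(Rational(13, 9), Rational(-1262, 31)) = Rational(-10955, 279)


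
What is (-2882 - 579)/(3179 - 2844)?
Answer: -3461/335 ≈ -10.331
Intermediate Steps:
(-2882 - 579)/(3179 - 2844) = -3461/335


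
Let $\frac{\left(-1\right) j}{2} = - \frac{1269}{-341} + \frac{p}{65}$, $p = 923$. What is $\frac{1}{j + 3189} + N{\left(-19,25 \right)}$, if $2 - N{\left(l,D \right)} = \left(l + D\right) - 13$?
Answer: $\frac{48386902}{5376133} \approx 9.0003$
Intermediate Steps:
$N{\left(l,D \right)} = 15 - D - l$ ($N{\left(l,D \right)} = 2 - \left(\left(l + D\right) - 13\right) = 2 - \left(\left(D + l\right) - 13\right) = 2 - \left(-13 + D + l\right) = 15 - D - l$)
$j = - \frac{61112}{1705}$ ($j = - 2 \left(- \frac{1269}{-341} + \frac{923}{65}\right) = - 2 \left(\left(-1269\right) \left(- \frac{1}{341}\right) + 923 \cdot \frac{1}{65}\right) = - 2 \left(\frac{1269}{341} + \frac{71}{5}\right) = \left(-2\right) \frac{30556}{1705} = - \frac{61112}{1705} \approx -35.843$)
$\frac{1}{j + 3189} + N{\left(-19,25 \right)} = \frac{1}{- \frac{61112}{1705} + 3189} - -9 = \frac{1}{\frac{5376133}{1705}} + \left(15 - 25 + 19\right) = \frac{1705}{5376133} + 9 = \frac{48386902}{5376133}$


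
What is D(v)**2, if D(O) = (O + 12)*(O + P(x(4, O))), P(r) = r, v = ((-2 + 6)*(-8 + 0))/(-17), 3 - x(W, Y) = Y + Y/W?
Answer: 102981904/83521 ≈ 1233.0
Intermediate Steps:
x(W, Y) = 3 - Y - Y/W (x(W, Y) = 3 - (Y + Y/W) = 3 + (-Y - Y/W) = 3 - Y - Y/W)
v = 32/17 (v = (4*(-8))*(-1/17) = -32*(-1/17) = 32/17 ≈ 1.8824)
D(O) = (3 - O/4)*(12 + O) (D(O) = (O + 12)*(O + (3 - O - 1*O/4)) = (12 + O)*(O + (3 - O - 1*O*1/4)) = (12 + O)*(O + (3 - O - O/4)) = (12 + O)*(O + (3 - 5*O/4)) = (12 + O)*(3 - O/4) = (3 - O/4)*(12 + O))
D(v)**2 = (36 - (32/17)**2/4)**2 = (36 - 1/4*1024/289)**2 = (36 - 256/289)**2 = (10148/289)**2 = 102981904/83521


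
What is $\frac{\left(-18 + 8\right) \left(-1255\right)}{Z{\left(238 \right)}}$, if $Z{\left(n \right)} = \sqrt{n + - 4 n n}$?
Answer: $- \frac{6275 i \sqrt{226338}}{113169} \approx - 26.379 i$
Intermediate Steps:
$Z{\left(n \right)} = \sqrt{n - 4 n^{2}}$
$\frac{\left(-18 + 8\right) \left(-1255\right)}{Z{\left(238 \right)}} = \frac{\left(-18 + 8\right) \left(-1255\right)}{\sqrt{238 \left(1 - 952\right)}} = \frac{\left(-10\right) \left(-1255\right)}{\sqrt{238 \left(1 - 952\right)}} = \frac{12550}{\sqrt{238 \left(-951\right)}} = \frac{12550}{\sqrt{-226338}} = \frac{12550}{i \sqrt{226338}} = 12550 \left(- \frac{i \sqrt{226338}}{226338}\right) = - \frac{6275 i \sqrt{226338}}{113169}$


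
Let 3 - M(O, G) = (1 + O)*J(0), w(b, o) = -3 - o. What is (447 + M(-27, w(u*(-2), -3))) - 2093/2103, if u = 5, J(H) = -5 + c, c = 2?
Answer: 780223/2103 ≈ 371.00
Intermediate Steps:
J(H) = -3 (J(H) = -5 + 2 = -3)
M(O, G) = 6 + 3*O (M(O, G) = 3 - (1 + O)*(-3) = 3 - (-3 - 3*O) = 3 + (3 + 3*O) = 6 + 3*O)
(447 + M(-27, w(u*(-2), -3))) - 2093/2103 = (447 + (6 + 3*(-27))) - 2093/2103 = (447 + (6 - 81)) - 2093*1/2103 = (447 - 75) - 2093/2103 = 372 - 2093/2103 = 780223/2103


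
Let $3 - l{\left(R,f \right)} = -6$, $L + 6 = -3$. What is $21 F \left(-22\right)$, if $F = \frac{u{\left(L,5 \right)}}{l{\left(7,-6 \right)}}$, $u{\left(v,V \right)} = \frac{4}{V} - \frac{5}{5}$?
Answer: $\frac{154}{15} \approx 10.267$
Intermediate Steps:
$L = -9$ ($L = -6 - 3 = -9$)
$l{\left(R,f \right)} = 9$ ($l{\left(R,f \right)} = 3 - -6 = 3 + 6 = 9$)
$u{\left(v,V \right)} = -1 + \frac{4}{V}$ ($u{\left(v,V \right)} = \frac{4}{V} - 1 = -1 + \frac{4}{V}$)
$F = - \frac{1}{45}$ ($F = \frac{\frac{1}{5} \left(4 - 5\right)}{9} = \frac{4 - 5}{5} \cdot \frac{1}{9} = \frac{1}{5} \left(-1\right) \frac{1}{9} = \left(- \frac{1}{5}\right) \frac{1}{9} = - \frac{1}{45} \approx -0.022222$)
$21 F \left(-22\right) = 21 \left(- \frac{1}{45}\right) \left(-22\right) = \left(- \frac{7}{15}\right) \left(-22\right) = \frac{154}{15}$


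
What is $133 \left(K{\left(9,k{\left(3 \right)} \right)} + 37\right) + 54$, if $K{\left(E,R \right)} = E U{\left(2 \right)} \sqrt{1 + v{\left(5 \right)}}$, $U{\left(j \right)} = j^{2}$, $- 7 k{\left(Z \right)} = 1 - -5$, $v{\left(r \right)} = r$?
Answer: $4975 + 4788 \sqrt{6} \approx 16703.0$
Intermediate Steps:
$k{\left(Z \right)} = - \frac{6}{7}$ ($k{\left(Z \right)} = - \frac{1 - -5}{7} = - \frac{1 + 5}{7} = \left(- \frac{1}{7}\right) 6 = - \frac{6}{7}$)
$K{\left(E,R \right)} = 4 E \sqrt{6}$ ($K{\left(E,R \right)} = E 2^{2} \sqrt{1 + 5} = E 4 \sqrt{6} = 4 E \sqrt{6}$)
$133 \left(K{\left(9,k{\left(3 \right)} \right)} + 37\right) + 54 = 133 \left(4 \cdot 9 \sqrt{6} + 37\right) + 54 = 133 \left(36 \sqrt{6} + 37\right) + 54 = 133 \left(37 + 36 \sqrt{6}\right) + 54 = \left(4921 + 4788 \sqrt{6}\right) + 54 = 4975 + 4788 \sqrt{6}$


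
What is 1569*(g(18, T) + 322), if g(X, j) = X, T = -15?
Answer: 533460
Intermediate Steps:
1569*(g(18, T) + 322) = 1569*(18 + 322) = 1569*340 = 533460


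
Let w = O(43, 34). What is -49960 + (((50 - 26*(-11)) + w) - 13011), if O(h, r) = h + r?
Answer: -62558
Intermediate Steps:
w = 77 (w = 43 + 34 = 77)
-49960 + (((50 - 26*(-11)) + w) - 13011) = -49960 + (((50 - 26*(-11)) + 77) - 13011) = -49960 + (((50 + 286) + 77) - 13011) = -49960 + ((336 + 77) - 13011) = -49960 + (413 - 13011) = -49960 - 12598 = -62558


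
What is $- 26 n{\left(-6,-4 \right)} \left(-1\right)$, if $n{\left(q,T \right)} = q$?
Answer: $-156$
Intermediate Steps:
$- 26 n{\left(-6,-4 \right)} \left(-1\right) = \left(-26\right) \left(-6\right) \left(-1\right) = 156 \left(-1\right) = -156$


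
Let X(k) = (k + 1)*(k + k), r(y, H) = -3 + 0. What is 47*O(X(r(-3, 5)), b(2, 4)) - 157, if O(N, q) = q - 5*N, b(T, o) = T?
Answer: -2883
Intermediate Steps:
r(y, H) = -3
X(k) = 2*k*(1 + k) (X(k) = (1 + k)*(2*k) = 2*k*(1 + k))
47*O(X(r(-3, 5)), b(2, 4)) - 157 = 47*(2 - 10*(-3)*(1 - 3)) - 157 = 47*(2 - 10*(-3)*(-2)) - 157 = 47*(2 - 5*12) - 157 = 47*(2 - 60) - 157 = 47*(-58) - 157 = -2726 - 157 = -2883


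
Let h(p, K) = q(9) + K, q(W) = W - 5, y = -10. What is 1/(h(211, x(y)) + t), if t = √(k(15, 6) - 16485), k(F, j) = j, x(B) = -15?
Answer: -11/16600 - 3*I*√1831/16600 ≈ -0.00066265 - 0.0077332*I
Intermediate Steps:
q(W) = -5 + W
h(p, K) = 4 + K (h(p, K) = (-5 + 9) + K = 4 + K)
t = 3*I*√1831 (t = √(6 - 16485) = √(-16479) = 3*I*√1831 ≈ 128.37*I)
1/(h(211, x(y)) + t) = 1/((4 - 15) + 3*I*√1831) = 1/(-11 + 3*I*√1831)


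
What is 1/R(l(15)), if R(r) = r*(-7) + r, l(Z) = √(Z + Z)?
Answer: -√30/180 ≈ -0.030429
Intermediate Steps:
l(Z) = √2*√Z (l(Z) = √(2*Z) = √2*√Z)
R(r) = -6*r (R(r) = -7*r + r = -6*r)
1/R(l(15)) = 1/(-6*√2*√15) = 1/(-6*√30) = -√30/180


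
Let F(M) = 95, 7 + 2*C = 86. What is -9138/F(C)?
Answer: -9138/95 ≈ -96.189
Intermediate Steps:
C = 79/2 (C = -7/2 + (1/2)*86 = -7/2 + 43 = 79/2 ≈ 39.500)
-9138/F(C) = -9138/95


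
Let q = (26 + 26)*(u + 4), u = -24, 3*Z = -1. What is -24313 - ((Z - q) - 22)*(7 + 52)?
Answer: -253066/3 ≈ -84355.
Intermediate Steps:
Z = -⅓ (Z = (⅓)*(-1) = -⅓ ≈ -0.33333)
q = -1040 (q = (26 + 26)*(-24 + 4) = 52*(-20) = -1040)
-24313 - ((Z - q) - 22)*(7 + 52) = -24313 - ((-⅓ - 1*(-1040)) - 22)*(7 + 52) = -24313 - ((-⅓ + 1040) - 22)*59 = -24313 - (3119/3 - 22)*59 = -24313 - 3053*59/3 = -24313 - 1*180127/3 = -24313 - 180127/3 = -253066/3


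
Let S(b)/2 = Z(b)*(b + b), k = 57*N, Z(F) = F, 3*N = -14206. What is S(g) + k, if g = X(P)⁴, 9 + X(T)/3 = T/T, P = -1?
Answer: 440300986790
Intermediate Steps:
N = -14206/3 (N = (⅓)*(-14206) = -14206/3 ≈ -4735.3)
X(T) = -24 (X(T) = -27 + 3*(T/T) = -27 + 3*1 = -27 + 3 = -24)
g = 331776 (g = (-24)⁴ = 331776)
k = -269914 (k = 57*(-14206/3) = -269914)
S(b) = 4*b² (S(b) = 2*(b*(b + b)) = 2*(b*(2*b)) = 2*(2*b²) = 4*b²)
S(g) + k = 4*331776² - 269914 = 4*110075314176 - 269914 = 440301256704 - 269914 = 440300986790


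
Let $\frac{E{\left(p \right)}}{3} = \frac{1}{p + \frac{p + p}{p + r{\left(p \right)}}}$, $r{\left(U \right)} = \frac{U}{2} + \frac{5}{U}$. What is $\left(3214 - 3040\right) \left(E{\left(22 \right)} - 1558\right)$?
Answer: $- \frac{2310868509}{8525} \approx -2.7107 \cdot 10^{5}$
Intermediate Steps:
$r{\left(U \right)} = \frac{U}{2} + \frac{5}{U}$ ($r{\left(U \right)} = U \frac{1}{2} + \frac{5}{U} = \frac{U}{2} + \frac{5}{U}$)
$E{\left(p \right)} = \frac{3}{p + \frac{2 p}{\frac{5}{p} + \frac{3 p}{2}}}$ ($E{\left(p \right)} = \frac{3}{p + \frac{p + p}{p + \left(\frac{p}{2} + \frac{5}{p}\right)}} = \frac{3}{p + \frac{2 p}{\frac{5}{p} + \frac{3 p}{2}}}$)
$\left(3214 - 3040\right) \left(E{\left(22 \right)} - 1558\right) = \left(3214 - 3040\right) \left(\frac{3 \left(10 + 3 \cdot 22^{2}\right)}{22 \left(10 + 3 \cdot 22^{2} + 4 \cdot 22\right)} - 1558\right) = 174 \left(3 \cdot \frac{1}{22} \frac{1}{10 + 3 \cdot 484 + 88} \left(10 + 3 \cdot 484\right) - 1558\right) = 174 \left(3 \cdot \frac{1}{22} \frac{1}{10 + 1452 + 88} \left(10 + 1452\right) - 1558\right) = 174 \left(3 \cdot \frac{1}{22} \cdot \frac{1}{1550} \cdot 1462 - 1558\right) = 174 \left(\frac{2193}{17050} - 1558\right) = 174 \left(- \frac{26561707}{17050}\right) = - \frac{2310868509}{8525}$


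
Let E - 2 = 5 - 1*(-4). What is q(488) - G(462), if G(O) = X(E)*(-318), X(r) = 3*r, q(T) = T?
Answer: 10982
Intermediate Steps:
E = 11 (E = 2 + (5 - 1*(-4)) = 2 + (5 + 4) = 2 + 9 = 11)
G(O) = -10494 (G(O) = (3*11)*(-318) = 33*(-318) = -10494)
q(488) - G(462) = 488 - 1*(-10494) = 488 + 10494 = 10982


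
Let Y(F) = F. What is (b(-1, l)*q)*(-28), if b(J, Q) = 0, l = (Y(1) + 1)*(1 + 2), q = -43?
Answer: 0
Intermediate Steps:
l = 6 (l = (1 + 1)*(1 + 2) = 2*3 = 6)
(b(-1, l)*q)*(-28) = (0*(-43))*(-28) = 0*(-28) = 0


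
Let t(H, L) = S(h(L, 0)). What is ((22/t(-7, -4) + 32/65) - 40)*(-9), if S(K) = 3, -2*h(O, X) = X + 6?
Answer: 18822/65 ≈ 289.57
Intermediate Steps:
h(O, X) = -3 - X/2 (h(O, X) = -(X + 6)/2 = -(6 + X)/2 = -3 - X/2)
t(H, L) = 3
((22/t(-7, -4) + 32/65) - 40)*(-9) = ((22/3 + 32/65) - 40)*(-9) = (1526/195 - 40)*(-9) = -6274/195*(-9) = 18822/65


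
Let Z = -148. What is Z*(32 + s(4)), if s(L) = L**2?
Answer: -7104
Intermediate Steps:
Z*(32 + s(4)) = -148*(32 + 4**2) = -148*(32 + 16) = -148*48 = -7104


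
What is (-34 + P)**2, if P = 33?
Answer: 1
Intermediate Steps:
(-34 + P)**2 = (-34 + 33)**2 = (-1)**2 = 1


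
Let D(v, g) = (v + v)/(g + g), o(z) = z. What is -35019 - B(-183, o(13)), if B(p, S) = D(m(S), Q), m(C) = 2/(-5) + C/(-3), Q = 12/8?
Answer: -1575713/45 ≈ -35016.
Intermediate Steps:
Q = 3/2 (Q = 12*(1/8) = 3/2 ≈ 1.5000)
m(C) = -2/5 - C/3 (m(C) = 2*(-1/5) + C*(-1/3) = -2/5 - C/3)
D(v, g) = v/g (D(v, g) = (2*v)/((2*g)) = (2*v)*(1/(2*g)) = v/g)
B(p, S) = -4/15 - 2*S/9 (B(p, S) = (-2/5 - S/3)/(3/2) = (-2/5 - S/3)*(2/3) = -4/15 - 2*S/9)
-35019 - B(-183, o(13)) = -35019 - (-4/15 - 2/9*13) = -35019 - (-4/15 - 26/9) = -35019 - 1*(-142/45) = -35019 + 142/45 = -1575713/45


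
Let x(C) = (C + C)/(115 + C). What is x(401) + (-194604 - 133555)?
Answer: -84664621/258 ≈ -3.2816e+5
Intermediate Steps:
x(C) = 2*C/(115 + C) (x(C) = (2*C)/(115 + C) = 2*C/(115 + C))
x(401) + (-194604 - 133555) = 2*401/(115 + 401) + (-194604 - 133555) = 2*401/516 - 328159 = 2*401*(1/516) - 328159 = 401/258 - 328159 = -84664621/258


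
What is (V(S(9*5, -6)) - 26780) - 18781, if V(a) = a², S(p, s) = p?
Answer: -43536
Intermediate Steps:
(V(S(9*5, -6)) - 26780) - 18781 = ((9*5)² - 26780) - 18781 = (45² - 26780) - 18781 = (2025 - 26780) - 18781 = -24755 - 18781 = -43536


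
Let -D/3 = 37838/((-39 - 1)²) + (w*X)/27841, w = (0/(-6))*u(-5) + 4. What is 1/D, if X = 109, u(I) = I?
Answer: -22272800/1581218037 ≈ -0.014086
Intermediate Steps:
w = 4 (w = (0/(-6))*(-5) + 4 = (0*(-⅙))*(-5) + 4 = 0*(-5) + 4 = 0 + 4 = 4)
D = -1581218037/22272800 (D = -3*(37838/((-39 - 1)²) + (4*109)/27841) = -3*(37838/((-40)²) + 436*(1/27841)) = -3*(37838/1600 + 436/27841) = -3*(37838*(1/1600) + 436/27841) = -3*(18919/800 + 436/27841) = -3*527072679/22272800 = -1581218037/22272800 ≈ -70.993)
1/D = 1/(-1581218037/22272800) = -22272800/1581218037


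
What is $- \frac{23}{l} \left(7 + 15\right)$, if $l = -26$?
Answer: $\frac{253}{13} \approx 19.462$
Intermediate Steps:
$- \frac{23}{l} \left(7 + 15\right) = - \frac{23}{-26} \left(7 + 15\right) = \left(-23\right) \left(- \frac{1}{26}\right) 22 = \frac{23}{26} \cdot 22 = \frac{253}{13}$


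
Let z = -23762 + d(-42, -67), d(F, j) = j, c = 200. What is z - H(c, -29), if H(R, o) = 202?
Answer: -24031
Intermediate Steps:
z = -23829 (z = -23762 - 67 = -23829)
z - H(c, -29) = -23829 - 1*202 = -23829 - 202 = -24031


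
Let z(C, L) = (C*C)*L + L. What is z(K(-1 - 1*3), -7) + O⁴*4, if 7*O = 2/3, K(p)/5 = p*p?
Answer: -8714110103/194481 ≈ -44807.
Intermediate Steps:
K(p) = 5*p² (K(p) = 5*(p*p) = 5*p²)
O = 2/21 (O = (2/3)/7 = (2*(⅓))/7 = (⅐)*(⅔) = 2/21 ≈ 0.095238)
z(C, L) = L + L*C² (z(C, L) = C²*L + L = L*C² + L = L + L*C²)
z(K(-1 - 1*3), -7) + O⁴*4 = -7*(1 + (5*(-1 - 1*3)²)²) + (2/21)⁴*4 = -7*(1 + (5*(-1 - 3)²)²) + (16/194481)*4 = -7*(1 + (5*(-4)²)²) + 64/194481 = -7*(1 + (5*16)²) + 64/194481 = -7*(1 + 80²) + 64/194481 = -7*(1 + 6400) + 64/194481 = -7*6401 + 64/194481 = -44807 + 64/194481 = -8714110103/194481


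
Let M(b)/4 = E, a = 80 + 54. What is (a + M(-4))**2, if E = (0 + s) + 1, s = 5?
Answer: 24964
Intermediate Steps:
a = 134
E = 6 (E = (0 + 5) + 1 = 5 + 1 = 6)
M(b) = 24 (M(b) = 4*6 = 24)
(a + M(-4))**2 = (134 + 24)**2 = 158**2 = 24964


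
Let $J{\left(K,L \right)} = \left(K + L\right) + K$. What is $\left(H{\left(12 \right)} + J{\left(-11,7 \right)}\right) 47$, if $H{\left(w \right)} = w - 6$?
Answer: $-423$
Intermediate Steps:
$H{\left(w \right)} = -6 + w$ ($H{\left(w \right)} = w - 6 = -6 + w$)
$J{\left(K,L \right)} = L + 2 K$
$\left(H{\left(12 \right)} + J{\left(-11,7 \right)}\right) 47 = \left(\left(-6 + 12\right) + \left(7 + 2 \left(-11\right)\right)\right) 47 = \left(6 + \left(7 - 22\right)\right) 47 = \left(6 - 15\right) 47 = \left(-9\right) 47 = -423$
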